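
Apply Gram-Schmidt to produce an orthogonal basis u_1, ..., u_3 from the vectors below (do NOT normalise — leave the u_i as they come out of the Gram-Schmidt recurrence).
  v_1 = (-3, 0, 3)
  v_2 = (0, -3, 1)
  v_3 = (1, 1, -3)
Orthogonal basis:
  u_1 = (-3, 0, 3)
  u_2 = (1/2, -3, 1/2)
  u_3 = (-15/19, -5/19, -15/19)

Apply the Gram-Schmidt recurrence
  u_1 = v_1
  u_i = v_i − Σ_{j<i} ((v_i · u_j) / (u_j · u_j)) · u_j.

Step by step this gives:
  u_1 = (-3, 0, 3)
  u_2 = (1/2, -3, 1/2)
  u_3 = (-15/19, -5/19, -15/19)

Orthogonality check:
  u_2 · u_1 = 0 (should be 0)
  u_3 · u_1 = 0 (should be 0)
  u_3 · u_2 = 0 (should be 0)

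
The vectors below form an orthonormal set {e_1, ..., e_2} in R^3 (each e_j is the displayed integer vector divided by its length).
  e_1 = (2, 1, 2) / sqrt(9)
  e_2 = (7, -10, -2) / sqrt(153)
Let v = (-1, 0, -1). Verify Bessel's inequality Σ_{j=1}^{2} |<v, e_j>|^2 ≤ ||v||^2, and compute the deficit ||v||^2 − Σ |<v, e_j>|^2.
Σ |<v, e_j>|^2 = 33/17; ||v||^2 = 2; deficit = 1/17

Write each e_j = u_j / sqrt(<u_j, u_j>) where u_j is the displayed integer vector. Then <v, e_j> = <v, u_j> / sqrt(<u_j, u_j>), so |<v, e_j>|^2 = <v, u_j>^2 / <u_j, u_j>.
Coefficients: <v, e_1> = -4/sqrt(9), <v, e_2> = -5/sqrt(153).
Square and sum: Σ |<v, e_j>|^2 = 33/17.
Compute ||v||^2 = v·v = 2.
Deficit = 2 − 33/17 = 1/17 ≥ 0, confirming Bessel's inequality. (The deficit equals ||v − Σ <v,e_j> e_j||^2, the squared distance from v to span{e_j}.)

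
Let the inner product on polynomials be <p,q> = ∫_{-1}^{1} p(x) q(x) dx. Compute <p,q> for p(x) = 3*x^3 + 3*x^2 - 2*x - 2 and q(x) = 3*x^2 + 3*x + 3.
<p,q> = -34/5

Expand the product: p(x)·q(x) = 9*x^5 + 18*x^4 + 12*x^3 - 3*x^2 - 12*x - 6.
∫_{-1}^{1} of each monomial x^k gives [2/(k+1) if k even, 0 if k odd]. Integrating term-by-term (or equivalently evaluating the antiderivative F(x) = 3*x^6/2 + 18*x^5/5 + 3*x^4 - x^3 - 6*x^2 - 6*x at the endpoints):
  F(1) − F(−1) = -49/10 − (19/10) = -34/5.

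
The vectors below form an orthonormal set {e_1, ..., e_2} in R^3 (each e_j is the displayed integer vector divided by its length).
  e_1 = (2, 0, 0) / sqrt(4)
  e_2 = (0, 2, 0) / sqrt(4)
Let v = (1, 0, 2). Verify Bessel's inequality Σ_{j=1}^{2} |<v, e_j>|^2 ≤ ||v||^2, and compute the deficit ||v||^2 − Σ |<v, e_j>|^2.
Σ |<v, e_j>|^2 = 1; ||v||^2 = 5; deficit = 4

Write each e_j = u_j / sqrt(<u_j, u_j>) where u_j is the displayed integer vector. Then <v, e_j> = <v, u_j> / sqrt(<u_j, u_j>), so |<v, e_j>|^2 = <v, u_j>^2 / <u_j, u_j>.
Coefficients: <v, e_1> = 2/sqrt(4), <v, e_2> = 0/sqrt(4).
Square and sum: Σ |<v, e_j>|^2 = 1.
Compute ||v||^2 = v·v = 5.
Deficit = 5 − 1 = 4 ≥ 0, confirming Bessel's inequality. (The deficit equals ||v − Σ <v,e_j> e_j||^2, the squared distance from v to span{e_j}.)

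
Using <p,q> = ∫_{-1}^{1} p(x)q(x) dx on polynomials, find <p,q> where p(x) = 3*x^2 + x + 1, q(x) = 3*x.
<p,q> = 2

Expand the product: p(x)·q(x) = 9*x^3 + 3*x^2 + 3*x.
∫_{-1}^{1} of each monomial x^k gives [2/(k+1) if k even, 0 if k odd]. Integrating term-by-term (or equivalently evaluating the antiderivative F(x) = 9*x^4/4 + x^3 + 3*x^2/2 at the endpoints):
  F(1) − F(−1) = 19/4 − (11/4) = 2.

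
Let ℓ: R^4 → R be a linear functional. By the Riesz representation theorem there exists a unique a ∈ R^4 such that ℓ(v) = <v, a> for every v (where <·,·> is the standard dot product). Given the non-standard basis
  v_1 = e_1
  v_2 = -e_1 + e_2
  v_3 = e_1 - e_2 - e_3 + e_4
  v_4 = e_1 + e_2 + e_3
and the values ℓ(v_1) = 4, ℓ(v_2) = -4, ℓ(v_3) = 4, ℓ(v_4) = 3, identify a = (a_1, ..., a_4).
a = (4, 0, -1, -1)

Write a = (a_1, ..., a_4) in the standard basis. For each basis vector v_i, ℓ(v_i) = <v_i, a> is a linear equation in the a_j's. Collect the n equations into a matrix system V a = ℓ, where row i of V is v_i (expressed in the standard basis). Since V is invertible (lower-triangular with 1s on the diagonal, up to permutation), solve by back-substitution:
  V =
[[1, 0, 0, 0],
 [-1, 1, 0, 0],
 [1, -1, -1, 1],
 [1, 1, 1, 0]]
  V a = (4, -4, 4, 3)
Solving gives a = (4, 0, -1, -1).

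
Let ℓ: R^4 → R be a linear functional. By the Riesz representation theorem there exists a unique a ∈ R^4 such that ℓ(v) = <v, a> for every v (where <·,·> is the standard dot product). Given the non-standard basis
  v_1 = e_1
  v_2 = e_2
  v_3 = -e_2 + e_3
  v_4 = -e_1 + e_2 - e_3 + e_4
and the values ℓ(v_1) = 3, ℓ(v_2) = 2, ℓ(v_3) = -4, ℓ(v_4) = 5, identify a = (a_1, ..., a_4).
a = (3, 2, -2, 4)

Write a = (a_1, ..., a_4) in the standard basis. For each basis vector v_i, ℓ(v_i) = <v_i, a> is a linear equation in the a_j's. Collect the n equations into a matrix system V a = ℓ, where row i of V is v_i (expressed in the standard basis). Since V is invertible (lower-triangular with 1s on the diagonal, up to permutation), solve by back-substitution:
  V =
[[1, 0, 0, 0],
 [0, 1, 0, 0],
 [0, -1, 1, 0],
 [-1, 1, -1, 1]]
  V a = (3, 2, -4, 5)
Solving gives a = (3, 2, -2, 4).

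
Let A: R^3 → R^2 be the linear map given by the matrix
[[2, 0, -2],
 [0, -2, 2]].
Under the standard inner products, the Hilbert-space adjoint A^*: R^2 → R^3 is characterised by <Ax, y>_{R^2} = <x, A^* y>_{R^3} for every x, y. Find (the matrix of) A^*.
A^* = A^T =
[[2, 0],
 [0, -2],
 [-2, 2]]

For real matrices with standard dot products, the defining identity <Ax, y> = <x, A^* y> gives (Ax)^T y = x^T (A^*) y, i.e. x^T A^T y = x^T (A^*) y. Since this holds for all x, y, we must have A^* = A^T. Therefore
A^* =
[[2, 0],
 [0, -2],
 [-2, 2]].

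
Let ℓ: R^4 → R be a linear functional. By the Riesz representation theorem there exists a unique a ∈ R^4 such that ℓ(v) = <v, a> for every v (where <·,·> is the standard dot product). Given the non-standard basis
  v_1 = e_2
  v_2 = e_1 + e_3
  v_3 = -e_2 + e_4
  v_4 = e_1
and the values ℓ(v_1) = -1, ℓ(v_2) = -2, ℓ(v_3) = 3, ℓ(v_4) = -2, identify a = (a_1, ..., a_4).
a = (-2, -1, 0, 2)

Write a = (a_1, ..., a_4) in the standard basis. For each basis vector v_i, ℓ(v_i) = <v_i, a> is a linear equation in the a_j's. Collect the n equations into a matrix system V a = ℓ, where row i of V is v_i (expressed in the standard basis). Since V is invertible (lower-triangular with 1s on the diagonal, up to permutation), solve by back-substitution:
  V =
[[0, 1, 0, 0],
 [1, 0, 1, 0],
 [0, -1, 0, 1],
 [1, 0, 0, 0]]
  V a = (-1, -2, 3, -2)
Solving gives a = (-2, -1, 0, 2).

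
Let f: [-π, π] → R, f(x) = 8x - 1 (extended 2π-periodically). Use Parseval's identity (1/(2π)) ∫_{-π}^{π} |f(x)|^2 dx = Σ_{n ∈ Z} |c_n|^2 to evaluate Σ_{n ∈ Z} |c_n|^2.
Σ |c_n|^2 = 64π^2/3 + 1

Expand and integrate term by term over [-π, π]:
  ∫ (8x)^2 dx = 64·(2π^3/3); ∫ 2·8·(-1)·x dx = 0 (odd integrand); ∫ (-1)^2 dx = 1·2π.
So (1/(2π)) ∫_{-π}^{π} (8x - 1)^2 dx = 64π^2/3 + 1 = 64π^2/3 + 1.
Parseval ⇒ Σ |c_n|^2 = 64π^2/3 + 1.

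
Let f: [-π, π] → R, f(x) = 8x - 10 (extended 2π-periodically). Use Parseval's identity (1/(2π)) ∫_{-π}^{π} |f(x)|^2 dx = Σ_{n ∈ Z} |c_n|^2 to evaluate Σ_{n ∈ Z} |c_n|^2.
Σ |c_n|^2 = 64π^2/3 + 100

Expand and integrate term by term over [-π, π]:
  ∫ (8x)^2 dx = 64·(2π^3/3); ∫ 2·8·(-10)·x dx = 0 (odd integrand); ∫ (-10)^2 dx = 100·2π.
So (1/(2π)) ∫_{-π}^{π} (8x - 10)^2 dx = 64π^2/3 + 100 = 64π^2/3 + 100.
Parseval ⇒ Σ |c_n|^2 = 64π^2/3 + 100.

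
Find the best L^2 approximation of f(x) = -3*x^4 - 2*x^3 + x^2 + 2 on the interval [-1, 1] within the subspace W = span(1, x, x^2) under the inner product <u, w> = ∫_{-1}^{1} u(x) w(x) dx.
g(x) = -11*x^2/7 - 6*x/5 + 79/35

The best approximation g ∈ W is the orthogonal projection of f onto W. Writing g = a_0 + a_1 x + a_2 x^2, the coefficients solve the normal equations G · a = b where
  G_{ij} = <φ_i, φ_j> and b_i = <f, φ_i>, with φ_0 = 1, φ_1 = x, φ_2 = x^2.
G =
  [2, 0, 2/3]
  [0, 2/3, 0]
  [2/3, 0, 2/5],
b = (52/15, -4/5, 92/105).
Solving gives a_0 = 79/35, a_1 = -6/5, a_2 = -11/7, so
  g(x) = -11*x^2/7 - 6*x/5 + 79/35.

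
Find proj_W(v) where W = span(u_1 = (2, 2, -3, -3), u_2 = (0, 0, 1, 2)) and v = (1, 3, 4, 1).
proj_W(v) = (38/49, 38/49, 36/49, 129/49)

Set up U = [u_1 | ... | u_2] ∈ R^(4×2). The projector onto W = col(U) is P = U (U^T U)^(-1) U^T.
Compute U^T U =
  [26, -9]
  [-9, 5],
and U^T v = (-7, 6).
Solve U^T U · c = U^T v for the coefficients: c = (19/49, 93/49). The projection is proj_W(v) = U c.
Check: (v - proj_W(v)) · u_1 = 0  (should be 0).
Check: (v - proj_W(v)) · u_2 = 0  (should be 0).
Result: proj_W(v) = (38/49, 38/49, 36/49, 129/49).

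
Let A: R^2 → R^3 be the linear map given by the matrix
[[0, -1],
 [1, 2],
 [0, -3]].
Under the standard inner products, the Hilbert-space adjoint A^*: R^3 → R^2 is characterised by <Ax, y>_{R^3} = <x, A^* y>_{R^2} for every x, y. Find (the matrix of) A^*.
A^* = A^T =
[[0, 1, 0],
 [-1, 2, -3]]

For real matrices with standard dot products, the defining identity <Ax, y> = <x, A^* y> gives (Ax)^T y = x^T (A^*) y, i.e. x^T A^T y = x^T (A^*) y. Since this holds for all x, y, we must have A^* = A^T. Therefore
A^* =
[[0, 1, 0],
 [-1, 2, -3]].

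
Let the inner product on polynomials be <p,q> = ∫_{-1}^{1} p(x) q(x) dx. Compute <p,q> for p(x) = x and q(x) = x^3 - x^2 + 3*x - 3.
<p,q> = 12/5

Expand the product: p(x)·q(x) = x^4 - x^3 + 3*x^2 - 3*x.
∫_{-1}^{1} of each monomial x^k gives [2/(k+1) if k even, 0 if k odd]. Integrating term-by-term (or equivalently evaluating the antiderivative F(x) = x^5/5 - x^4/4 + x^3 - 3*x^2/2 at the endpoints):
  F(1) − F(−1) = -11/20 − (-59/20) = 12/5.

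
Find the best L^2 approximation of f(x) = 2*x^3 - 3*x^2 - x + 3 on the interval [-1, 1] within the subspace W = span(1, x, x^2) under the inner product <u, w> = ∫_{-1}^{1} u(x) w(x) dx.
g(x) = -3*x^2 + x/5 + 3

The best approximation g ∈ W is the orthogonal projection of f onto W. Writing g = a_0 + a_1 x + a_2 x^2, the coefficients solve the normal equations G · a = b where
  G_{ij} = <φ_i, φ_j> and b_i = <f, φ_i>, with φ_0 = 1, φ_1 = x, φ_2 = x^2.
G =
  [2, 0, 2/3]
  [0, 2/3, 0]
  [2/3, 0, 2/5],
b = (4, 2/15, 4/5).
Solving gives a_0 = 3, a_1 = 1/5, a_2 = -3, so
  g(x) = -3*x^2 + x/5 + 3.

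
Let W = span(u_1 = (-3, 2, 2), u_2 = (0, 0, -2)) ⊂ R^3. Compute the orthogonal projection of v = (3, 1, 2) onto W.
proj_W(v) = (21/13, -14/13, 2)

Set up U = [u_1 | ... | u_2] ∈ R^(3×2). The projector onto W = col(U) is P = U (U^T U)^(-1) U^T.
Compute U^T U =
  [17, -4]
  [-4, 4],
and U^T v = (-3, -4).
Solve U^T U · c = U^T v for the coefficients: c = (-7/13, -20/13). The projection is proj_W(v) = U c.
Check: (v - proj_W(v)) · u_1 = 0  (should be 0).
Check: (v - proj_W(v)) · u_2 = 0  (should be 0).
Result: proj_W(v) = (21/13, -14/13, 2).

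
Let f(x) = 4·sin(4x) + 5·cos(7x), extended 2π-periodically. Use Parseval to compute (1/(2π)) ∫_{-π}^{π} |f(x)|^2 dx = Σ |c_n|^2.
Σ |c_n|^2 = 41/2

Expand |f|^2 and use orthogonality of {sin(nx), cos(mx)} on [-π, π]:
  ∫_{-π}^{π} sin(nx)^2 dx = π, ∫ cos(mx)^2 dx = π, and cross terms integrate to 0.
So ∫_{-π}^{π} f(x)^2 dx = 4^2 · π + 5^2 · π = (16 + 25)π.
Divide by 2π: (16 + 25)/2 = 41/2.
By Parseval, this equals Σ |c_n|^2.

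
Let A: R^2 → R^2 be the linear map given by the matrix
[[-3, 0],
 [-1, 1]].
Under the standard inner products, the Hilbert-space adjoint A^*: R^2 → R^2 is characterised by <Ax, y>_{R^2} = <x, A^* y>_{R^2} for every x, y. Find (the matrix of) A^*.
A^* = A^T =
[[-3, -1],
 [0, 1]]

For real matrices with standard dot products, the defining identity <Ax, y> = <x, A^* y> gives (Ax)^T y = x^T (A^*) y, i.e. x^T A^T y = x^T (A^*) y. Since this holds for all x, y, we must have A^* = A^T. Therefore
A^* =
[[-3, -1],
 [0, 1]].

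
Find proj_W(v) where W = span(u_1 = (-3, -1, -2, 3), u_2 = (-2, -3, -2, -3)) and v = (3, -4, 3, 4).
proj_W(v) = (169/291, 383/291, 206/291, 177/97)

Set up U = [u_1 | ... | u_2] ∈ R^(4×2). The projector onto W = col(U) is P = U (U^T U)^(-1) U^T.
Compute U^T U =
  [23, 4]
  [4, 26],
and U^T v = (1, -12).
Solve U^T U · c = U^T v for the coefficients: c = (37/291, -140/291). The projection is proj_W(v) = U c.
Check: (v - proj_W(v)) · u_1 = 0  (should be 0).
Check: (v - proj_W(v)) · u_2 = 0  (should be 0).
Result: proj_W(v) = (169/291, 383/291, 206/291, 177/97).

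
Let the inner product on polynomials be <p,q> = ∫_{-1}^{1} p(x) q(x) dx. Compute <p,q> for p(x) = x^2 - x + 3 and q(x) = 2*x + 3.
<p,q> = 56/3

Expand the product: p(x)·q(x) = 2*x^3 + x^2 + 3*x + 9.
∫_{-1}^{1} of each monomial x^k gives [2/(k+1) if k even, 0 if k odd]. Integrating term-by-term (or equivalently evaluating the antiderivative F(x) = x^4/2 + x^3/3 + 3*x^2/2 + 9*x at the endpoints):
  F(1) − F(−1) = 34/3 − (-22/3) = 56/3.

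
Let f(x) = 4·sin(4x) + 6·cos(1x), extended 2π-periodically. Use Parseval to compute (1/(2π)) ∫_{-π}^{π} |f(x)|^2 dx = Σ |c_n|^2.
Σ |c_n|^2 = 26

Expand |f|^2 and use orthogonality of {sin(nx), cos(mx)} on [-π, π]:
  ∫_{-π}^{π} sin(nx)^2 dx = π, ∫ cos(mx)^2 dx = π, and cross terms integrate to 0.
So ∫_{-π}^{π} f(x)^2 dx = 4^2 · π + 6^2 · π = (16 + 36)π.
Divide by 2π: (16 + 36)/2 = 26.
By Parseval, this equals Σ |c_n|^2.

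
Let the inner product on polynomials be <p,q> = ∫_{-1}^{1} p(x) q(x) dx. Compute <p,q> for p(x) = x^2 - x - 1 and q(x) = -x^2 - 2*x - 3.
<p,q> = 28/5

Expand the product: p(x)·q(x) = -x^4 - x^3 + 5*x + 3.
∫_{-1}^{1} of each monomial x^k gives [2/(k+1) if k even, 0 if k odd]. Integrating term-by-term (or equivalently evaluating the antiderivative F(x) = -x^5/5 - x^4/4 + 5*x^2/2 + 3*x at the endpoints):
  F(1) − F(−1) = 101/20 − (-11/20) = 28/5.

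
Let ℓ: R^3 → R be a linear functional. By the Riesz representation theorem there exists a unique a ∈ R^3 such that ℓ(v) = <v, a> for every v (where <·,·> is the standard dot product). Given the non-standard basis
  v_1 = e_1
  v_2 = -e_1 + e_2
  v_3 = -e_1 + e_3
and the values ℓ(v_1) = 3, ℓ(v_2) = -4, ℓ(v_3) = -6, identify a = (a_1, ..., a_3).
a = (3, -1, -3)

Write a = (a_1, ..., a_3) in the standard basis. For each basis vector v_i, ℓ(v_i) = <v_i, a> is a linear equation in the a_j's. Collect the n equations into a matrix system V a = ℓ, where row i of V is v_i (expressed in the standard basis). Since V is invertible (lower-triangular with 1s on the diagonal, up to permutation), solve by back-substitution:
  V =
[[1, 0, 0],
 [-1, 1, 0],
 [-1, 0, 1]]
  V a = (3, -4, -6)
Solving gives a = (3, -1, -3).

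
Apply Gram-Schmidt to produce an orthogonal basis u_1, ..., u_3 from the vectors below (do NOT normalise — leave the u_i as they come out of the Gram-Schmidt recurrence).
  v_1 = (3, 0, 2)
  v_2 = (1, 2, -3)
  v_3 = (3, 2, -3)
Orthogonal basis:
  u_1 = (3, 0, 2)
  u_2 = (22/13, 2, -33/13)
  u_3 = (32/173, -88/173, -48/173)

Apply the Gram-Schmidt recurrence
  u_1 = v_1
  u_i = v_i − Σ_{j<i} ((v_i · u_j) / (u_j · u_j)) · u_j.

Step by step this gives:
  u_1 = (3, 0, 2)
  u_2 = (22/13, 2, -33/13)
  u_3 = (32/173, -88/173, -48/173)

Orthogonality check:
  u_2 · u_1 = 0 (should be 0)
  u_3 · u_1 = 0 (should be 0)
  u_3 · u_2 = 0 (should be 0)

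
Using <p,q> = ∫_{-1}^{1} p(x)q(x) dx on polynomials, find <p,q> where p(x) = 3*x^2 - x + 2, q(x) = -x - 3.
<p,q> = -52/3

Expand the product: p(x)·q(x) = -3*x^3 - 8*x^2 + x - 6.
∫_{-1}^{1} of each monomial x^k gives [2/(k+1) if k even, 0 if k odd]. Integrating term-by-term (or equivalently evaluating the antiderivative F(x) = -3*x^4/4 - 8*x^3/3 + x^2/2 - 6*x at the endpoints):
  F(1) − F(−1) = -107/12 − (101/12) = -52/3.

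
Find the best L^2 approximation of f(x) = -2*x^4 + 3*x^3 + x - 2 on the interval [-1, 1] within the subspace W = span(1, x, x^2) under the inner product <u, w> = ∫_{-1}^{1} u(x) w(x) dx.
g(x) = -12*x^2/7 + 14*x/5 - 64/35

The best approximation g ∈ W is the orthogonal projection of f onto W. Writing g = a_0 + a_1 x + a_2 x^2, the coefficients solve the normal equations G · a = b where
  G_{ij} = <φ_i, φ_j> and b_i = <f, φ_i>, with φ_0 = 1, φ_1 = x, φ_2 = x^2.
G =
  [2, 0, 2/3]
  [0, 2/3, 0]
  [2/3, 0, 2/5],
b = (-24/5, 28/15, -40/21).
Solving gives a_0 = -64/35, a_1 = 14/5, a_2 = -12/7, so
  g(x) = -12*x^2/7 + 14*x/5 - 64/35.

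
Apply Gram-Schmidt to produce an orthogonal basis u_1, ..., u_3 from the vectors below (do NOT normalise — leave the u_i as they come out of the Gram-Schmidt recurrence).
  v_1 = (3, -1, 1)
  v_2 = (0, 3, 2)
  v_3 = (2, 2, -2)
Orthogonal basis:
  u_1 = (3, -1, 1)
  u_2 = (3/11, 32/11, 23/11)
  u_3 = (100/71, 120/71, -180/71)

Apply the Gram-Schmidt recurrence
  u_1 = v_1
  u_i = v_i − Σ_{j<i} ((v_i · u_j) / (u_j · u_j)) · u_j.

Step by step this gives:
  u_1 = (3, -1, 1)
  u_2 = (3/11, 32/11, 23/11)
  u_3 = (100/71, 120/71, -180/71)

Orthogonality check:
  u_2 · u_1 = 0 (should be 0)
  u_3 · u_1 = 0 (should be 0)
  u_3 · u_2 = 0 (should be 0)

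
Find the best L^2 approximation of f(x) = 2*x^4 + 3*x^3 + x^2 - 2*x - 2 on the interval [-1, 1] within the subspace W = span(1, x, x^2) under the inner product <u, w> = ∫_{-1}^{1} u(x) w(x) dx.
g(x) = 19*x^2/7 - x/5 - 76/35

The best approximation g ∈ W is the orthogonal projection of f onto W. Writing g = a_0 + a_1 x + a_2 x^2, the coefficients solve the normal equations G · a = b where
  G_{ij} = <φ_i, φ_j> and b_i = <f, φ_i>, with φ_0 = 1, φ_1 = x, φ_2 = x^2.
G =
  [2, 0, 2/3]
  [0, 2/3, 0]
  [2/3, 0, 2/5],
b = (-38/15, -2/15, -38/105).
Solving gives a_0 = -76/35, a_1 = -1/5, a_2 = 19/7, so
  g(x) = 19*x^2/7 - x/5 - 76/35.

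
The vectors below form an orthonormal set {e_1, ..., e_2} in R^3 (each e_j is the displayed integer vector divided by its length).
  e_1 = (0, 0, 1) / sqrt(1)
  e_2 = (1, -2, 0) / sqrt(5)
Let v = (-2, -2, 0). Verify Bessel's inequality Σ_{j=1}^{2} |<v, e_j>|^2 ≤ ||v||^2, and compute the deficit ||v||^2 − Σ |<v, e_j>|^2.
Σ |<v, e_j>|^2 = 4/5; ||v||^2 = 8; deficit = 36/5

Write each e_j = u_j / sqrt(<u_j, u_j>) where u_j is the displayed integer vector. Then <v, e_j> = <v, u_j> / sqrt(<u_j, u_j>), so |<v, e_j>|^2 = <v, u_j>^2 / <u_j, u_j>.
Coefficients: <v, e_1> = 0/sqrt(1), <v, e_2> = 2/sqrt(5).
Square and sum: Σ |<v, e_j>|^2 = 4/5.
Compute ||v||^2 = v·v = 8.
Deficit = 8 − 4/5 = 36/5 ≥ 0, confirming Bessel's inequality. (The deficit equals ||v − Σ <v,e_j> e_j||^2, the squared distance from v to span{e_j}.)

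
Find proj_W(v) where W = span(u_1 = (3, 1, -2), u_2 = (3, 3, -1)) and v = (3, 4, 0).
proj_W(v) = (39/14, 289/70, -9/35)

Set up U = [u_1 | ... | u_2] ∈ R^(3×2). The projector onto W = col(U) is P = U (U^T U)^(-1) U^T.
Compute U^T U =
  [14, 14]
  [14, 19],
and U^T v = (13, 21).
Solve U^T U · c = U^T v for the coefficients: c = (-47/70, 8/5). The projection is proj_W(v) = U c.
Check: (v - proj_W(v)) · u_1 = 0  (should be 0).
Check: (v - proj_W(v)) · u_2 = 0  (should be 0).
Result: proj_W(v) = (39/14, 289/70, -9/35).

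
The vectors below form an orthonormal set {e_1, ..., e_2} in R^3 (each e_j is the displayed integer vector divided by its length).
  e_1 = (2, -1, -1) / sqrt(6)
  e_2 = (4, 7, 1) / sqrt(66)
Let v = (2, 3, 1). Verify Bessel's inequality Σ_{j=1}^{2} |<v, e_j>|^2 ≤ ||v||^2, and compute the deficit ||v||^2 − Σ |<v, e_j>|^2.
Σ |<v, e_j>|^2 = 150/11; ||v||^2 = 14; deficit = 4/11

Write each e_j = u_j / sqrt(<u_j, u_j>) where u_j is the displayed integer vector. Then <v, e_j> = <v, u_j> / sqrt(<u_j, u_j>), so |<v, e_j>|^2 = <v, u_j>^2 / <u_j, u_j>.
Coefficients: <v, e_1> = 0/sqrt(6), <v, e_2> = 30/sqrt(66).
Square and sum: Σ |<v, e_j>|^2 = 150/11.
Compute ||v||^2 = v·v = 14.
Deficit = 14 − 150/11 = 4/11 ≥ 0, confirming Bessel's inequality. (The deficit equals ||v − Σ <v,e_j> e_j||^2, the squared distance from v to span{e_j}.)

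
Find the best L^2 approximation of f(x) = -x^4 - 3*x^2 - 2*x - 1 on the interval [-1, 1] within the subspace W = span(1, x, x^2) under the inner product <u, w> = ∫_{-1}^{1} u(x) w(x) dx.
g(x) = -27*x^2/7 - 2*x - 32/35

The best approximation g ∈ W is the orthogonal projection of f onto W. Writing g = a_0 + a_1 x + a_2 x^2, the coefficients solve the normal equations G · a = b where
  G_{ij} = <φ_i, φ_j> and b_i = <f, φ_i>, with φ_0 = 1, φ_1 = x, φ_2 = x^2.
G =
  [2, 0, 2/3]
  [0, 2/3, 0]
  [2/3, 0, 2/5],
b = (-22/5, -4/3, -226/105).
Solving gives a_0 = -32/35, a_1 = -2, a_2 = -27/7, so
  g(x) = -27*x^2/7 - 2*x - 32/35.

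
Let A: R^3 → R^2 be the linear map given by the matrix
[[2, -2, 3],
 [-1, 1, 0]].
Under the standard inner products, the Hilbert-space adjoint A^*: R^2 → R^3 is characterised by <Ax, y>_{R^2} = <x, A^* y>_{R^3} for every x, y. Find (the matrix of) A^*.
A^* = A^T =
[[2, -1],
 [-2, 1],
 [3, 0]]

For real matrices with standard dot products, the defining identity <Ax, y> = <x, A^* y> gives (Ax)^T y = x^T (A^*) y, i.e. x^T A^T y = x^T (A^*) y. Since this holds for all x, y, we must have A^* = A^T. Therefore
A^* =
[[2, -1],
 [-2, 1],
 [3, 0]].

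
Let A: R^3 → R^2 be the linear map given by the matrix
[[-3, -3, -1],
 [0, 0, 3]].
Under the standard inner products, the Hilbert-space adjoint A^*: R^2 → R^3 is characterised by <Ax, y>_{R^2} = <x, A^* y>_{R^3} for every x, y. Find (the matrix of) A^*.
A^* = A^T =
[[-3, 0],
 [-3, 0],
 [-1, 3]]

For real matrices with standard dot products, the defining identity <Ax, y> = <x, A^* y> gives (Ax)^T y = x^T (A^*) y, i.e. x^T A^T y = x^T (A^*) y. Since this holds for all x, y, we must have A^* = A^T. Therefore
A^* =
[[-3, 0],
 [-3, 0],
 [-1, 3]].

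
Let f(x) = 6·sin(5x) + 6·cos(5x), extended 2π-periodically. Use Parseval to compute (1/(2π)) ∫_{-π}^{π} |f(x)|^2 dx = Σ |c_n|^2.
Σ |c_n|^2 = 36

Expand |f|^2 and use orthogonality of {sin(nx), cos(mx)} on [-π, π]:
  ∫_{-π}^{π} sin(nx)^2 dx = π, ∫ cos(mx)^2 dx = π, and cross terms integrate to 0.
So ∫_{-π}^{π} f(x)^2 dx = 6^2 · π + 6^2 · π = (36 + 36)π.
Divide by 2π: (36 + 36)/2 = 36.
By Parseval, this equals Σ |c_n|^2.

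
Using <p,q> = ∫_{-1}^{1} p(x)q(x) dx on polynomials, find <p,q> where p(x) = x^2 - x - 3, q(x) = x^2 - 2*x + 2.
<p,q> = -164/15

Expand the product: p(x)·q(x) = x^4 - 3*x^3 + x^2 + 4*x - 6.
∫_{-1}^{1} of each monomial x^k gives [2/(k+1) if k even, 0 if k odd]. Integrating term-by-term (or equivalently evaluating the antiderivative F(x) = x^5/5 - 3*x^4/4 + x^3/3 + 2*x^2 - 6*x at the endpoints):
  F(1) − F(−1) = -253/60 − (403/60) = -164/15.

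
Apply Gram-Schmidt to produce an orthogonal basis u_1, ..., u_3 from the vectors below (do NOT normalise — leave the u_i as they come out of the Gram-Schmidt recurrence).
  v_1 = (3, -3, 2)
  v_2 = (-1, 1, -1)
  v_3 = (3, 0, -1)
Orthogonal basis:
  u_1 = (3, -3, 2)
  u_2 = (1/11, -1/11, -3/11)
  u_3 = (3/2, 3/2, 0)

Apply the Gram-Schmidt recurrence
  u_1 = v_1
  u_i = v_i − Σ_{j<i} ((v_i · u_j) / (u_j · u_j)) · u_j.

Step by step this gives:
  u_1 = (3, -3, 2)
  u_2 = (1/11, -1/11, -3/11)
  u_3 = (3/2, 3/2, 0)

Orthogonality check:
  u_2 · u_1 = 0 (should be 0)
  u_3 · u_1 = 0 (should be 0)
  u_3 · u_2 = 0 (should be 0)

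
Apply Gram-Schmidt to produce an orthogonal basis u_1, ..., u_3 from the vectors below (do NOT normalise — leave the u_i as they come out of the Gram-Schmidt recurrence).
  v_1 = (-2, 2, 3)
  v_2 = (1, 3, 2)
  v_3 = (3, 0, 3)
Orthogonal basis:
  u_1 = (-2, 2, 3)
  u_2 = (37/17, 31/17, 4/17)
  u_3 = (65/46, -91/46, 52/23)

Apply the Gram-Schmidt recurrence
  u_1 = v_1
  u_i = v_i − Σ_{j<i} ((v_i · u_j) / (u_j · u_j)) · u_j.

Step by step this gives:
  u_1 = (-2, 2, 3)
  u_2 = (37/17, 31/17, 4/17)
  u_3 = (65/46, -91/46, 52/23)

Orthogonality check:
  u_2 · u_1 = 0 (should be 0)
  u_3 · u_1 = 0 (should be 0)
  u_3 · u_2 = 0 (should be 0)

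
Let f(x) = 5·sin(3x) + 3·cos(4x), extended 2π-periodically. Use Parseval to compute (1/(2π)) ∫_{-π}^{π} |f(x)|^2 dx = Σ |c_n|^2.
Σ |c_n|^2 = 17

Expand |f|^2 and use orthogonality of {sin(nx), cos(mx)} on [-π, π]:
  ∫_{-π}^{π} sin(nx)^2 dx = π, ∫ cos(mx)^2 dx = π, and cross terms integrate to 0.
So ∫_{-π}^{π} f(x)^2 dx = 5^2 · π + 3^2 · π = (25 + 9)π.
Divide by 2π: (25 + 9)/2 = 17.
By Parseval, this equals Σ |c_n|^2.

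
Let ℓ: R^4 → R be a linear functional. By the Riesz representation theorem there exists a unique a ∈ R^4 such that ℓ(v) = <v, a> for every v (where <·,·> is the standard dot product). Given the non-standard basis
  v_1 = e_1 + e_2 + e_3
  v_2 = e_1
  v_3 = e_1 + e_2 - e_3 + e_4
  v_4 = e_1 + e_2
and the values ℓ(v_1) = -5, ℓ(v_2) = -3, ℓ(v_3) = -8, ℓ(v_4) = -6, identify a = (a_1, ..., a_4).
a = (-3, -3, 1, -1)

Write a = (a_1, ..., a_4) in the standard basis. For each basis vector v_i, ℓ(v_i) = <v_i, a> is a linear equation in the a_j's. Collect the n equations into a matrix system V a = ℓ, where row i of V is v_i (expressed in the standard basis). Since V is invertible (lower-triangular with 1s on the diagonal, up to permutation), solve by back-substitution:
  V =
[[1, 1, 1, 0],
 [1, 0, 0, 0],
 [1, 1, -1, 1],
 [1, 1, 0, 0]]
  V a = (-5, -3, -8, -6)
Solving gives a = (-3, -3, 1, -1).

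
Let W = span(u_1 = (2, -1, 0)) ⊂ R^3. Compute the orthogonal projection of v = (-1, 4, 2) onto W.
proj_W(v) = (-12/5, 6/5, 0)

Set up U = [u_1 | ... | u_1] ∈ R^(3×1). The projector onto W = col(U) is P = U (U^T U)^(-1) U^T.
Compute U^T U =
  [5],
and U^T v = (-6).
Solve U^T U · c = U^T v for the coefficients: c = (-6/5). The projection is proj_W(v) = U c.
Check: (v - proj_W(v)) · u_1 = 0  (should be 0).
Result: proj_W(v) = (-12/5, 6/5, 0).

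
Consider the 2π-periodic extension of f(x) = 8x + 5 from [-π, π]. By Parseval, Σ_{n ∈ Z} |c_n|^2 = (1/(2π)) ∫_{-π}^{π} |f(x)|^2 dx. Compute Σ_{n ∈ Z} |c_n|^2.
Σ |c_n|^2 = 64π^2/3 + 25

Expand and integrate term by term over [-π, π]:
  ∫ (8x)^2 dx = 64·(2π^3/3); ∫ 2·8·(5)·x dx = 0 (odd integrand); ∫ 5^2 dx = 25·2π.
So (1/(2π)) ∫_{-π}^{π} (8x + 5)^2 dx = 64π^2/3 + 25 = 64π^2/3 + 25.
Parseval ⇒ Σ |c_n|^2 = 64π^2/3 + 25.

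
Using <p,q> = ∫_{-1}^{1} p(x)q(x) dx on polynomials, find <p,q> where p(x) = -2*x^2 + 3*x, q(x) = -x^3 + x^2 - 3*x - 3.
<p,q> = -4

Expand the product: p(x)·q(x) = 2*x^5 - 5*x^4 + 9*x^3 - 3*x^2 - 9*x.
∫_{-1}^{1} of each monomial x^k gives [2/(k+1) if k even, 0 if k odd]. Integrating term-by-term (or equivalently evaluating the antiderivative F(x) = x^6/3 - x^5 + 9*x^4/4 - x^3 - 9*x^2/2 at the endpoints):
  F(1) − F(−1) = -47/12 − (1/12) = -4.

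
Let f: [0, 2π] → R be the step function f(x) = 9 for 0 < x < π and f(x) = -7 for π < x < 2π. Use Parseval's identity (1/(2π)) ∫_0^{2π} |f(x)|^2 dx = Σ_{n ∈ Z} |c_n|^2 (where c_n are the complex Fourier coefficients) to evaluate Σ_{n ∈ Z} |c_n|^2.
Σ |c_n|^2 = 65

Parseval equates the L^2 energy of f (normalised by 1/(2π)) with the ℓ^2 sum of its Fourier coefficients: (1/(2π)) ∫_0^{2π} |f|^2 = Σ |c_n|^2.
Compute the left side: (1/(2π)) [∫_0^π 9^2 dx + ∫_π^{2π} (-7)^2 dx] = (1/(2π)) · (81π + 49π) = (81 + 49)/2 = 65.
So Σ_{n ∈ Z} |c_n|^2 = 65.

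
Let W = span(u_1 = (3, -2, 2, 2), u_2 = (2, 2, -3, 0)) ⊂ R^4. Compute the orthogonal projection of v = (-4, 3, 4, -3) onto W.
proj_W(v) = (-1700/341, -60/341, 38/31, -656/341)

Set up U = [u_1 | ... | u_2] ∈ R^(4×2). The projector onto W = col(U) is P = U (U^T U)^(-1) U^T.
Compute U^T U =
  [21, -4]
  [-4, 17],
and U^T v = (-16, -14).
Solve U^T U · c = U^T v for the coefficients: c = (-328/341, -358/341). The projection is proj_W(v) = U c.
Check: (v - proj_W(v)) · u_1 = 0  (should be 0).
Check: (v - proj_W(v)) · u_2 = 0  (should be 0).
Result: proj_W(v) = (-1700/341, -60/341, 38/31, -656/341).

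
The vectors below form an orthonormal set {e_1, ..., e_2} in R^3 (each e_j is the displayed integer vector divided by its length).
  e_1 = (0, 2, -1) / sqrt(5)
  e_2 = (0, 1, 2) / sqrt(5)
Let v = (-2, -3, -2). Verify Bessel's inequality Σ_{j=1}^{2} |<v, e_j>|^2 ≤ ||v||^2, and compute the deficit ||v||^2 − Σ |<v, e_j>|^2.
Σ |<v, e_j>|^2 = 13; ||v||^2 = 17; deficit = 4

Write each e_j = u_j / sqrt(<u_j, u_j>) where u_j is the displayed integer vector. Then <v, e_j> = <v, u_j> / sqrt(<u_j, u_j>), so |<v, e_j>|^2 = <v, u_j>^2 / <u_j, u_j>.
Coefficients: <v, e_1> = -4/sqrt(5), <v, e_2> = -7/sqrt(5).
Square and sum: Σ |<v, e_j>|^2 = 13.
Compute ||v||^2 = v·v = 17.
Deficit = 17 − 13 = 4 ≥ 0, confirming Bessel's inequality. (The deficit equals ||v − Σ <v,e_j> e_j||^2, the squared distance from v to span{e_j}.)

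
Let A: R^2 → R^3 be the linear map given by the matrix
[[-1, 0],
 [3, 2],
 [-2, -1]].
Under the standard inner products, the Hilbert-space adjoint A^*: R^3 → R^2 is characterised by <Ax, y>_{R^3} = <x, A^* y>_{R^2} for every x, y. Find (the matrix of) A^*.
A^* = A^T =
[[-1, 3, -2],
 [0, 2, -1]]

For real matrices with standard dot products, the defining identity <Ax, y> = <x, A^* y> gives (Ax)^T y = x^T (A^*) y, i.e. x^T A^T y = x^T (A^*) y. Since this holds for all x, y, we must have A^* = A^T. Therefore
A^* =
[[-1, 3, -2],
 [0, 2, -1]].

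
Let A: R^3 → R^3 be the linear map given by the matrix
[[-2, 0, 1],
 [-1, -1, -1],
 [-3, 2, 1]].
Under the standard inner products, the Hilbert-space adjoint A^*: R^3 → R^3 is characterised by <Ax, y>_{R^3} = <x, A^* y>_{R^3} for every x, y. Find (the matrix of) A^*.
A^* = A^T =
[[-2, -1, -3],
 [0, -1, 2],
 [1, -1, 1]]

For real matrices with standard dot products, the defining identity <Ax, y> = <x, A^* y> gives (Ax)^T y = x^T (A^*) y, i.e. x^T A^T y = x^T (A^*) y. Since this holds for all x, y, we must have A^* = A^T. Therefore
A^* =
[[-2, -1, -3],
 [0, -1, 2],
 [1, -1, 1]].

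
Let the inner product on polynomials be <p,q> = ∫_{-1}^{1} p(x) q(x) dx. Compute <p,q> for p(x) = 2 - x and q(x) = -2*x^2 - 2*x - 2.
<p,q> = -28/3

Expand the product: p(x)·q(x) = 2*x^3 - 2*x^2 - 2*x - 4.
∫_{-1}^{1} of each monomial x^k gives [2/(k+1) if k even, 0 if k odd]. Integrating term-by-term (or equivalently evaluating the antiderivative F(x) = x^4/2 - 2*x^3/3 - x^2 - 4*x at the endpoints):
  F(1) − F(−1) = -31/6 − (25/6) = -28/3.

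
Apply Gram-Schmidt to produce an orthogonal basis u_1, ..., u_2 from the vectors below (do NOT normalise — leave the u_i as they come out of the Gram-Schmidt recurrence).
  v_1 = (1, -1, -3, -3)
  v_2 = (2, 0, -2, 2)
Orthogonal basis:
  u_1 = (1, -1, -3, -3)
  u_2 = (19/10, 1/10, -17/10, 23/10)

Apply the Gram-Schmidt recurrence
  u_1 = v_1
  u_i = v_i − Σ_{j<i} ((v_i · u_j) / (u_j · u_j)) · u_j.

Step by step this gives:
  u_1 = (1, -1, -3, -3)
  u_2 = (19/10, 1/10, -17/10, 23/10)

Orthogonality check:
  u_2 · u_1 = 0 (should be 0)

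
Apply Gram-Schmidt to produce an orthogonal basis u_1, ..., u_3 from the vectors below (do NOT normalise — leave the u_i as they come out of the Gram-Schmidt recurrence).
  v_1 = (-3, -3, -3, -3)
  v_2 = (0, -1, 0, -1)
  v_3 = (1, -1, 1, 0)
Orthogonal basis:
  u_1 = (-3, -3, -3, -3)
  u_2 = (1/2, -1/2, 1/2, -1/2)
  u_3 = (0, -1/2, 0, 1/2)

Apply the Gram-Schmidt recurrence
  u_1 = v_1
  u_i = v_i − Σ_{j<i} ((v_i · u_j) / (u_j · u_j)) · u_j.

Step by step this gives:
  u_1 = (-3, -3, -3, -3)
  u_2 = (1/2, -1/2, 1/2, -1/2)
  u_3 = (0, -1/2, 0, 1/2)

Orthogonality check:
  u_2 · u_1 = 0 (should be 0)
  u_3 · u_1 = 0 (should be 0)
  u_3 · u_2 = 0 (should be 0)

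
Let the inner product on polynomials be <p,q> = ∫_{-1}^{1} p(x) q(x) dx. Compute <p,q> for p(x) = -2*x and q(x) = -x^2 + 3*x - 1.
<p,q> = -4

Expand the product: p(x)·q(x) = 2*x^3 - 6*x^2 + 2*x.
∫_{-1}^{1} of each monomial x^k gives [2/(k+1) if k even, 0 if k odd]. Integrating term-by-term (or equivalently evaluating the antiderivative F(x) = x^4/2 - 2*x^3 + x^2 at the endpoints):
  F(1) − F(−1) = -1/2 − (7/2) = -4.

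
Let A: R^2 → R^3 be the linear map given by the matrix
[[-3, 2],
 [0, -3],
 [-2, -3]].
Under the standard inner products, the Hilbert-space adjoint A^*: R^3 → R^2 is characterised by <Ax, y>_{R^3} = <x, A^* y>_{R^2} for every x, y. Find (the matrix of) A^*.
A^* = A^T =
[[-3, 0, -2],
 [2, -3, -3]]

For real matrices with standard dot products, the defining identity <Ax, y> = <x, A^* y> gives (Ax)^T y = x^T (A^*) y, i.e. x^T A^T y = x^T (A^*) y. Since this holds for all x, y, we must have A^* = A^T. Therefore
A^* =
[[-3, 0, -2],
 [2, -3, -3]].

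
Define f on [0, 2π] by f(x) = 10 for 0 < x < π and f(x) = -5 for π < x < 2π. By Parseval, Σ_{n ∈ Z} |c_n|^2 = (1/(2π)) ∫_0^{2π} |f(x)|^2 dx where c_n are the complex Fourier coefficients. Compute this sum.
Σ |c_n|^2 = 125/2

Parseval equates the L^2 energy of f (normalised by 1/(2π)) with the ℓ^2 sum of its Fourier coefficients: (1/(2π)) ∫_0^{2π} |f|^2 = Σ |c_n|^2.
Compute the left side: (1/(2π)) [∫_0^π 10^2 dx + ∫_π^{2π} (-5)^2 dx] = (1/(2π)) · (100π + 25π) = (100 + 25)/2 = 125/2.
So Σ_{n ∈ Z} |c_n|^2 = 125/2.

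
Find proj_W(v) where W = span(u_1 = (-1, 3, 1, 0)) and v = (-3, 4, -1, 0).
proj_W(v) = (-14/11, 42/11, 14/11, 0)

Set up U = [u_1 | ... | u_1] ∈ R^(4×1). The projector onto W = col(U) is P = U (U^T U)^(-1) U^T.
Compute U^T U =
  [11],
and U^T v = (14).
Solve U^T U · c = U^T v for the coefficients: c = (14/11). The projection is proj_W(v) = U c.
Check: (v - proj_W(v)) · u_1 = 0  (should be 0).
Result: proj_W(v) = (-14/11, 42/11, 14/11, 0).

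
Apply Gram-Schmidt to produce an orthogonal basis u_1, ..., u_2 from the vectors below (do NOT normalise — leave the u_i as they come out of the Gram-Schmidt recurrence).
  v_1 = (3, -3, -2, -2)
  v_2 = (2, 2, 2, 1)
Orthogonal basis:
  u_1 = (3, -3, -2, -2)
  u_2 = (35/13, 17/13, 20/13, 7/13)

Apply the Gram-Schmidt recurrence
  u_1 = v_1
  u_i = v_i − Σ_{j<i} ((v_i · u_j) / (u_j · u_j)) · u_j.

Step by step this gives:
  u_1 = (3, -3, -2, -2)
  u_2 = (35/13, 17/13, 20/13, 7/13)

Orthogonality check:
  u_2 · u_1 = 0 (should be 0)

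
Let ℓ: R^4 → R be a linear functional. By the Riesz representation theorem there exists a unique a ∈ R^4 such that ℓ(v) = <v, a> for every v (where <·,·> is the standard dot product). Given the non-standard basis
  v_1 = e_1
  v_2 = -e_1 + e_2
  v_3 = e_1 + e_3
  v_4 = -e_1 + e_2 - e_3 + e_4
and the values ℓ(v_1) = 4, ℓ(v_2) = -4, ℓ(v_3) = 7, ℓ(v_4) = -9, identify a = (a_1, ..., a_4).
a = (4, 0, 3, -2)

Write a = (a_1, ..., a_4) in the standard basis. For each basis vector v_i, ℓ(v_i) = <v_i, a> is a linear equation in the a_j's. Collect the n equations into a matrix system V a = ℓ, where row i of V is v_i (expressed in the standard basis). Since V is invertible (lower-triangular with 1s on the diagonal, up to permutation), solve by back-substitution:
  V =
[[1, 0, 0, 0],
 [-1, 1, 0, 0],
 [1, 0, 1, 0],
 [-1, 1, -1, 1]]
  V a = (4, -4, 7, -9)
Solving gives a = (4, 0, 3, -2).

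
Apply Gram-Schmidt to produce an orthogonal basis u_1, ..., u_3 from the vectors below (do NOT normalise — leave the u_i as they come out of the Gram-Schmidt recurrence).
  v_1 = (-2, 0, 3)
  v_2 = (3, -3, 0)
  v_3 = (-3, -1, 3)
Orthogonal basis:
  u_1 = (-2, 0, 3)
  u_2 = (27/13, -3, 18/13)
  u_3 = (-9/11, -9/11, -6/11)

Apply the Gram-Schmidt recurrence
  u_1 = v_1
  u_i = v_i − Σ_{j<i} ((v_i · u_j) / (u_j · u_j)) · u_j.

Step by step this gives:
  u_1 = (-2, 0, 3)
  u_2 = (27/13, -3, 18/13)
  u_3 = (-9/11, -9/11, -6/11)

Orthogonality check:
  u_2 · u_1 = 0 (should be 0)
  u_3 · u_1 = 0 (should be 0)
  u_3 · u_2 = 0 (should be 0)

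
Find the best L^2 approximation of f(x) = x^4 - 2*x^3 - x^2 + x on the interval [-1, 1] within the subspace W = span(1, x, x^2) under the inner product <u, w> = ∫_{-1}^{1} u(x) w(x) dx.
g(x) = -x^2/7 - x/5 - 3/35

The best approximation g ∈ W is the orthogonal projection of f onto W. Writing g = a_0 + a_1 x + a_2 x^2, the coefficients solve the normal equations G · a = b where
  G_{ij} = <φ_i, φ_j> and b_i = <f, φ_i>, with φ_0 = 1, φ_1 = x, φ_2 = x^2.
G =
  [2, 0, 2/3]
  [0, 2/3, 0]
  [2/3, 0, 2/5],
b = (-4/15, -2/15, -4/35).
Solving gives a_0 = -3/35, a_1 = -1/5, a_2 = -1/7, so
  g(x) = -x^2/7 - x/5 - 3/35.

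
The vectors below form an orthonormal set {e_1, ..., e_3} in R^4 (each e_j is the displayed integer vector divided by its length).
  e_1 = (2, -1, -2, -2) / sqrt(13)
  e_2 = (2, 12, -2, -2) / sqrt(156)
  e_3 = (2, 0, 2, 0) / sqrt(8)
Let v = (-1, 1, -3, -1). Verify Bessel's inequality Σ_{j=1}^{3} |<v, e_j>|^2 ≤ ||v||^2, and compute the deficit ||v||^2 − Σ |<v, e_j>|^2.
Σ |<v, e_j>|^2 = 12; ||v||^2 = 12; deficit = 0

Write each e_j = u_j / sqrt(<u_j, u_j>) where u_j is the displayed integer vector. Then <v, e_j> = <v, u_j> / sqrt(<u_j, u_j>), so |<v, e_j>|^2 = <v, u_j>^2 / <u_j, u_j>.
Coefficients: <v, e_1> = 5/sqrt(13), <v, e_2> = 18/sqrt(156), <v, e_3> = -8/sqrt(8).
Square and sum: Σ |<v, e_j>|^2 = 12.
Compute ||v||^2 = v·v = 12.
Deficit = 12 − 12 = 0 ≥ 0, confirming Bessel's inequality. (The deficit equals ||v − Σ <v,e_j> e_j||^2, the squared distance from v to span{e_j}.)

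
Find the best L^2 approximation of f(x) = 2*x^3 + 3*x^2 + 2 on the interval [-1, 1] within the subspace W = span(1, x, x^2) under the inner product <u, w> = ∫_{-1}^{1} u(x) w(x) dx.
g(x) = 3*x^2 + 6*x/5 + 2

The best approximation g ∈ W is the orthogonal projection of f onto W. Writing g = a_0 + a_1 x + a_2 x^2, the coefficients solve the normal equations G · a = b where
  G_{ij} = <φ_i, φ_j> and b_i = <f, φ_i>, with φ_0 = 1, φ_1 = x, φ_2 = x^2.
G =
  [2, 0, 2/3]
  [0, 2/3, 0]
  [2/3, 0, 2/5],
b = (6, 4/5, 38/15).
Solving gives a_0 = 2, a_1 = 6/5, a_2 = 3, so
  g(x) = 3*x^2 + 6*x/5 + 2.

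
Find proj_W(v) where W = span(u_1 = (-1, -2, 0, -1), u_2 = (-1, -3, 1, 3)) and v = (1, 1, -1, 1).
proj_W(v) = (17/26, 33/26, 1/26, 21/26)

Set up U = [u_1 | ... | u_2] ∈ R^(4×2). The projector onto W = col(U) is P = U (U^T U)^(-1) U^T.
Compute U^T U =
  [6, 4]
  [4, 20],
and U^T v = (-4, -2).
Solve U^T U · c = U^T v for the coefficients: c = (-9/13, 1/26). The projection is proj_W(v) = U c.
Check: (v - proj_W(v)) · u_1 = 0  (should be 0).
Check: (v - proj_W(v)) · u_2 = 0  (should be 0).
Result: proj_W(v) = (17/26, 33/26, 1/26, 21/26).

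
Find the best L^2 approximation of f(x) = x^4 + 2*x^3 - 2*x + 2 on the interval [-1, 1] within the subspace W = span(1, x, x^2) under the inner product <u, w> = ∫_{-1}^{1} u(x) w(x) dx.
g(x) = 6*x^2/7 - 4*x/5 + 67/35

The best approximation g ∈ W is the orthogonal projection of f onto W. Writing g = a_0 + a_1 x + a_2 x^2, the coefficients solve the normal equations G · a = b where
  G_{ij} = <φ_i, φ_j> and b_i = <f, φ_i>, with φ_0 = 1, φ_1 = x, φ_2 = x^2.
G =
  [2, 0, 2/3]
  [0, 2/3, 0]
  [2/3, 0, 2/5],
b = (22/5, -8/15, 34/21).
Solving gives a_0 = 67/35, a_1 = -4/5, a_2 = 6/7, so
  g(x) = 6*x^2/7 - 4*x/5 + 67/35.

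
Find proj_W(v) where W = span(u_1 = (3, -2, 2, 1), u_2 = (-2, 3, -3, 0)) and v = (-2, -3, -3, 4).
proj_W(v) = (1/6, 13/18, -13/18, 7/18)

Set up U = [u_1 | ... | u_2] ∈ R^(4×2). The projector onto W = col(U) is P = U (U^T U)^(-1) U^T.
Compute U^T U =
  [18, -18]
  [-18, 22],
and U^T v = (-2, 4).
Solve U^T U · c = U^T v for the coefficients: c = (7/18, 1/2). The projection is proj_W(v) = U c.
Check: (v - proj_W(v)) · u_1 = 0  (should be 0).
Check: (v - proj_W(v)) · u_2 = 0  (should be 0).
Result: proj_W(v) = (1/6, 13/18, -13/18, 7/18).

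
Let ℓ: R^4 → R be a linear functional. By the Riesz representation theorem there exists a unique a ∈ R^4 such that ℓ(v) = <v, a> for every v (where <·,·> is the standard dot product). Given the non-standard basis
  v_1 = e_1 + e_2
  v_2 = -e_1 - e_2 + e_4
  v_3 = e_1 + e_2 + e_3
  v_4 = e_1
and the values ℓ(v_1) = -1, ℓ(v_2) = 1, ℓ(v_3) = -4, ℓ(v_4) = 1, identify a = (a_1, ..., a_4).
a = (1, -2, -3, 0)

Write a = (a_1, ..., a_4) in the standard basis. For each basis vector v_i, ℓ(v_i) = <v_i, a> is a linear equation in the a_j's. Collect the n equations into a matrix system V a = ℓ, where row i of V is v_i (expressed in the standard basis). Since V is invertible (lower-triangular with 1s on the diagonal, up to permutation), solve by back-substitution:
  V =
[[1, 1, 0, 0],
 [-1, -1, 0, 1],
 [1, 1, 1, 0],
 [1, 0, 0, 0]]
  V a = (-1, 1, -4, 1)
Solving gives a = (1, -2, -3, 0).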